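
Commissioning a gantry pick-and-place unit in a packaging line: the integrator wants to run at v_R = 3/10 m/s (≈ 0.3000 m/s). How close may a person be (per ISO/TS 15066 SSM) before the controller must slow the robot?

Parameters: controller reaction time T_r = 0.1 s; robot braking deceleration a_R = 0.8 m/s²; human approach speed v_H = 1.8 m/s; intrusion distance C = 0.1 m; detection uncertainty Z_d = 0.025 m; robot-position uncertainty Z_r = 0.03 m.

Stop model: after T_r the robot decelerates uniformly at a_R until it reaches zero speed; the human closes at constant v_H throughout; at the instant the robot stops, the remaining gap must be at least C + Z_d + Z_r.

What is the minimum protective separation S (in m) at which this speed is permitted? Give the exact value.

braking lasts T_s = (3/10)/(4/5) = 0.3750 s
reaction-phase robot travel = 0.3000·0.1000 = 0.0300 m
braking distance = 0.3000²/(2·0.8000) = 0.0563 m
human over T_r+T_s: 1.8000·(0.1000+0.3750) = 0.8550 m
margins: 0.1000+0.0250+0.0300 = 0.1550 m
S_min ≈ 0.0300+0.0563+0.8550+0.1550  ⇒  S_min = 877/800 m

S_min = 877/800 m = 1.0962 m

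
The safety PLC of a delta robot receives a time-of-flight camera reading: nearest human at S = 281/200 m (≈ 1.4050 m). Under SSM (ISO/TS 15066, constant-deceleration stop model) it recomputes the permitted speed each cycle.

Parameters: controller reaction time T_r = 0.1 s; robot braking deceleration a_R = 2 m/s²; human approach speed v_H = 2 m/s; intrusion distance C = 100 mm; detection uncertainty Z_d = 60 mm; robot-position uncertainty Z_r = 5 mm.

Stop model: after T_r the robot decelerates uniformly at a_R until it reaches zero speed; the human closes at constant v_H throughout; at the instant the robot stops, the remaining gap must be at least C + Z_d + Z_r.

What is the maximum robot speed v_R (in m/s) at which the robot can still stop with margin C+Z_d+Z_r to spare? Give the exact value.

v_R_max = 4/5 m/s = 0.8000 m/s

quadratic (1/4)·v² + (11/10)·v + (-26/25) = 0
  disc = (11/10)² − 4·(1/4)·(-26/25) = 9/4 ; √disc = 3/2
  v_R = (−(11/10) + 3/2) / (2·(1/4)) = 4/5 m/s
check:
stop time T_s = (4/5)/2 = 0.4000 s
reaction-phase robot travel = 0.8000·0.1000 = 0.0800 m
robot under decel: 0.8000²/(2·2.0000) = 0.1600 m
person approaches 2.0000·(0.1000+0.4000) = 1.0000 m
C+Z_d+Z_r = 0.1000+0.0600+0.0050 = 0.1650 m
sum ≈ 0.0800+0.1600+1.0000+0.1650 ≈ 1.4050 m = S ✓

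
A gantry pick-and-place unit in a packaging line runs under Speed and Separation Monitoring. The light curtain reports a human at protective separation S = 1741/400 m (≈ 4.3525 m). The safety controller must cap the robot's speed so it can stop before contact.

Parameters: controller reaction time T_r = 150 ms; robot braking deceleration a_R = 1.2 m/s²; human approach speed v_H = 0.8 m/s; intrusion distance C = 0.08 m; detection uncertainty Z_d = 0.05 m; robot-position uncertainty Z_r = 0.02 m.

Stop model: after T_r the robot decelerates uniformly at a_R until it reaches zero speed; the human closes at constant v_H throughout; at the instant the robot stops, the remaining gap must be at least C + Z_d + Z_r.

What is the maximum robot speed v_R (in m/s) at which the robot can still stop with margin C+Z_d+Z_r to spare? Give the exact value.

v_R_max = 23/10 m/s = 2.3000 m/s

collect terms ⇒ (5/12)·v_R² + (49/60)·v_R + (-1633/400) = 0
  disc = (49/60)² − 4·(5/12)·(-1633/400) = 1681/225 ; √disc = 41/15
  v_R = (−(49/60) + 41/15) / (2·(5/12)) = 23/10 m/s
check:
T_s = v_R/a_R = (23/10)/(6/5) = 1.9167 s
robot covers v_R·T_r = 2.3000·0.1500 = 0.3450 m before braking
robot under decel: 2.3000²/(2·1.2000) = 2.2042 m
human closes 0.8000·2.0667 = 1.6533 m
C+Z_d+Z_r = 0.0800+0.0500+0.0200 = 0.1500 m
sum ≈ 0.3450+2.2042+1.6533+0.1500 ≈ 4.3525 m = S ✓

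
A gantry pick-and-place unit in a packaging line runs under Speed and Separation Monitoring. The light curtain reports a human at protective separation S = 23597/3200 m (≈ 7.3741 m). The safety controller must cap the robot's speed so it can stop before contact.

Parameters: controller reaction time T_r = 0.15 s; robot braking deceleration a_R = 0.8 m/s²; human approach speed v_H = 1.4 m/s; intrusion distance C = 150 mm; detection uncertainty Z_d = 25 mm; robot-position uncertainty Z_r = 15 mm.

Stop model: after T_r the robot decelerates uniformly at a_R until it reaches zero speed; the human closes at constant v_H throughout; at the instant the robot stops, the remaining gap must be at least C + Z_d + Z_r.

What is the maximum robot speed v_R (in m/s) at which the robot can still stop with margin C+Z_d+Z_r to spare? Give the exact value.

collect terms ⇒ (5/8)·v_R² + (19/10)·v_R + (-22317/3200) = 0
  disc = (19/10)² − 4·(5/8)·(-22317/3200) = 134689/6400 ; √disc = 367/80
  v_R = (−(19/10) + 367/80) / (2·(5/8)) = 43/20 m/s
check:
stop time T_s = (43/20)/(4/5) = 2.6875 s
robot in T_r: 2.1500·0.1500 = 0.3225 m
robot under decel: 2.1500²/(2·0.8000) = 2.8891 m
human over T_r+T_s: 1.4000·(0.1500+2.6875) = 3.9725 m
C+Z_d+Z_r = 0.1500+0.0250+0.0150 = 0.1900 m
sum ≈ 0.3225+2.8891+3.9725+0.1900 ≈ 7.3741 m = S ✓

v_R_max = 43/20 m/s = 2.1500 m/s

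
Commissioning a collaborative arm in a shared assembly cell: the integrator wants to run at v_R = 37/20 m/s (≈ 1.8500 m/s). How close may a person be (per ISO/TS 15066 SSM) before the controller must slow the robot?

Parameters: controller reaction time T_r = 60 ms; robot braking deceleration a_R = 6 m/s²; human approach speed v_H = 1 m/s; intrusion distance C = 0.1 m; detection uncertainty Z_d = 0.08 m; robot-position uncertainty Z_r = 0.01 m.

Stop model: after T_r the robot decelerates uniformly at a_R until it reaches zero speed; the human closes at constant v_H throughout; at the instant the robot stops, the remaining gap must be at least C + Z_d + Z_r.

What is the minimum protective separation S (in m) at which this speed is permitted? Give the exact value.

stop time T_s = (37/20)/6 = 0.3083 s
robot in T_r: 1.8500·0.0600 = 0.1110 m
braking distance = 1.8500²/(2·6.0000) = 0.2852 m
human closes 1.0000·0.3683 = 0.3683 m
C+Z_d+Z_r = 0.1000+0.0800+0.0100 = 0.1900 m
S_min ≈ 0.1110+0.2852+0.3683+0.1900  ⇒  S_min = 22909/24000 m

S_min = 22909/24000 m = 0.9545 m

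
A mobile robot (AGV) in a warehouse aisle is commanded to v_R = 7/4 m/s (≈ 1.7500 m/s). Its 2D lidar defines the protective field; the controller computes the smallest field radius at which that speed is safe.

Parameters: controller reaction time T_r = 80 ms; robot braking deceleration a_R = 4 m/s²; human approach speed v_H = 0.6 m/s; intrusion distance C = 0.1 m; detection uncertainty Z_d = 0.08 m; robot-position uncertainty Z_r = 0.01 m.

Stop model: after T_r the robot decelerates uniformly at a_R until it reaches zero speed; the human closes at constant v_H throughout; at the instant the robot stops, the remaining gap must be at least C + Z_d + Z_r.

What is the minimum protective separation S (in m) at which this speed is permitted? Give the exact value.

T_s = v_R/a_R = (7/4)/4 = 0.4375 s
robot covers v_R·T_r = 1.7500·0.0800 = 0.1400 m before braking
robot under decel: 1.7500²/(2·4.0000) = 0.3828 m
human closes 0.6000·0.5175 = 0.3105 m
residual clearance needed = 0.1000+0.0800+0.0100 = 0.1900 m
S_min ≈ 0.1400+0.3828+0.3105+0.1900  ⇒  S_min = 16373/16000 m

S_min = 16373/16000 m = 1.0233 m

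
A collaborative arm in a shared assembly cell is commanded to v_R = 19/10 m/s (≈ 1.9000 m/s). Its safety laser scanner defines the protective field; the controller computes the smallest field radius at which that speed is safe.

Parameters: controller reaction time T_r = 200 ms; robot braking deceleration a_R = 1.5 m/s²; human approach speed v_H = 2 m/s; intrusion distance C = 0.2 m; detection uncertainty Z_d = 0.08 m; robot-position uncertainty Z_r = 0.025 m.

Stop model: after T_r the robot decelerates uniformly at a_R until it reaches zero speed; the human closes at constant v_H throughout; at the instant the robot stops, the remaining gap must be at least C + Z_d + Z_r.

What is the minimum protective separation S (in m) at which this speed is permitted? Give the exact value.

S_min = 2893/600 m = 4.8217 m

stop time T_s = (19/10)/(3/2) = 1.2667 s
robot in T_r: 1.9000·0.2000 = 0.3800 m
braking distance = 1.9000²/(2·1.5000) = 1.2033 m
human closes 2.0000·1.4667 = 2.9333 m
margins: 0.2000+0.0800+0.0250 = 0.3050 m
S_min ≈ 0.3800+1.2033+2.9333+0.3050  ⇒  S_min = 2893/600 m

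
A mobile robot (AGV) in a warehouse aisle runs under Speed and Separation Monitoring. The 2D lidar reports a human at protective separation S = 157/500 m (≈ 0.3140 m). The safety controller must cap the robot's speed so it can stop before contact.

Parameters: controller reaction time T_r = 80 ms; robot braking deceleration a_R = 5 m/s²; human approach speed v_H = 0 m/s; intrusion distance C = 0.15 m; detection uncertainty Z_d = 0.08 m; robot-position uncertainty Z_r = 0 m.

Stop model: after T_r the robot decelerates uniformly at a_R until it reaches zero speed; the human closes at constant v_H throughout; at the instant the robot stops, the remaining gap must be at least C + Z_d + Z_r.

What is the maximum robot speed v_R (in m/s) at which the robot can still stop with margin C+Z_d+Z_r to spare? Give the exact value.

at the boundary: (1/10)·v² + (2/25)·v + (-21/250) = 0
  disc = (2/25)² − 4·(1/10)·(-21/250) = 1/25 ; √disc = 1/5
  v_R = (−(2/25) + 1/5) / (2·(1/10)) = 3/5 m/s
check:
T_s = v_R/a_R = (3/5)/5 = 0.1200 s
reaction-phase robot travel = 0.6000·0.0800 = 0.0480 m
braking distance = 0.6000²/(2·5.0000) = 0.0360 m
person approaches 0.0000·(0.0800+0.1200) = 0.0000 m
C+Z_d+Z_r = 0.1500+0.0800+0.0000 = 0.2300 m
sum ≈ 0.0480+0.0360+0.0000+0.2300 ≈ 0.3140 m = S ✓

v_R_max = 3/5 m/s = 0.6000 m/s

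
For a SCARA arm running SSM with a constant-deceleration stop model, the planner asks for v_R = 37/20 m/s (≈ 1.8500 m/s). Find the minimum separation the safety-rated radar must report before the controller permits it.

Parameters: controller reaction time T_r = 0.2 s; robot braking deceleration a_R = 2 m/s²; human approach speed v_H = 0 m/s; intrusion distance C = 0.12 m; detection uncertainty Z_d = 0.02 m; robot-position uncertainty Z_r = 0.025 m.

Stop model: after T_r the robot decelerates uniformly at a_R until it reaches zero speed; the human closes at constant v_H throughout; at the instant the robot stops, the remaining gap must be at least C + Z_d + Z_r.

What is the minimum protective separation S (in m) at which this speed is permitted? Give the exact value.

S_min = 89/64 m = 1.3906 m

braking lasts T_s = (37/20)/2 = 0.9250 s
robot in T_r: 1.8500·0.2000 = 0.3700 m
robot covers 1.8500·0.9250 − ½·2.0000·0.9250² = 0.8556 m while stopping
person approaches 0.0000·(0.2000+0.9250) = 0.0000 m
residual clearance needed = 0.1200+0.0200+0.0250 = 0.1650 m
S_min ≈ 0.3700+0.8556+0.0000+0.1650  ⇒  S_min = 89/64 m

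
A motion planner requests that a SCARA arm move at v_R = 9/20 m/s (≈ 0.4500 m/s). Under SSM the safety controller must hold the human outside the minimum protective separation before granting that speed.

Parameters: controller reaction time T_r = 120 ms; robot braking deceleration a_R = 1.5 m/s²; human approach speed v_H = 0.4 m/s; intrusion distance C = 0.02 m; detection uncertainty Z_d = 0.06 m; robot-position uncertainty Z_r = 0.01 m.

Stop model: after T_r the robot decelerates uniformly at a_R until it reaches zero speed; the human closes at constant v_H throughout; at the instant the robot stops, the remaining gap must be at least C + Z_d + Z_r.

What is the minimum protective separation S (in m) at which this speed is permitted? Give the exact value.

stop time T_s = (9/20)/(3/2) = 0.3000 s
robot covers v_R·T_r = 0.4500·0.1200 = 0.0540 m before braking
robot covers 0.4500·0.3000 − ½·1.5000·0.3000² = 0.0675 m while stopping
person approaches 0.4000·(0.1200+0.3000) = 0.1680 m
margins: 0.0200+0.0600+0.0100 = 0.0900 m
S_min ≈ 0.0540+0.0675+0.1680+0.0900  ⇒  S_min = 759/2000 m

S_min = 759/2000 m = 0.3795 m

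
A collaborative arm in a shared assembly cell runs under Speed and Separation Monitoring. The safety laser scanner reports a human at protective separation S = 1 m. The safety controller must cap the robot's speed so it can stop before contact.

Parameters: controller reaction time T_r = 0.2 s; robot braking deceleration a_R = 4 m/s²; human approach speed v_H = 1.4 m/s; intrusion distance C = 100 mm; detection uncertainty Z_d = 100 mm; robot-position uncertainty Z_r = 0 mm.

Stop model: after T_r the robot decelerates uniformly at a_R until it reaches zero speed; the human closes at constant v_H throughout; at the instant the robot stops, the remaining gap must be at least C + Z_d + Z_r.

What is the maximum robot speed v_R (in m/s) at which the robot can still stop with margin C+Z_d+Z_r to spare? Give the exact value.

v_R_max = 4/5 m/s = 0.8000 m/s

quadratic (1/8)·v² + (11/20)·v + (-13/25) = 0
  disc = (11/20)² − 4·(1/8)·(-13/25) = 9/16 ; √disc = 3/4
  v_R = (−(11/20) + 3/4) / (2·(1/8)) = 4/5 m/s
check:
stop time T_s = (4/5)/4 = 0.2000 s
robot in T_r: 0.8000·0.2000 = 0.1600 m
braking distance = 0.8000²/(2·4.0000) = 0.0800 m
human closes 1.4000·0.4000 = 0.5600 m
margins: 0.1000+0.1000+0.0000 = 0.2000 m
sum ≈ 0.1600+0.0800+0.5600+0.2000 ≈ 1.0000 m = S ✓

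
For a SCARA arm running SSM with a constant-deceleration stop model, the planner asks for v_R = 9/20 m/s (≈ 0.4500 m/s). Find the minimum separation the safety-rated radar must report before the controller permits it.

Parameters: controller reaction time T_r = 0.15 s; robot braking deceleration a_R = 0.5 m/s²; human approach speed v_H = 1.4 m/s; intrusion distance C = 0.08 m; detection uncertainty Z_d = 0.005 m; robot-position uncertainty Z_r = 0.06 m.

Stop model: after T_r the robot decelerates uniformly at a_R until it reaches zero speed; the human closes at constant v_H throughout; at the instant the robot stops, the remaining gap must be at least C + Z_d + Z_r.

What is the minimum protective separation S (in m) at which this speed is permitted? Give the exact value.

S_min = 377/200 m = 1.8850 m

T_s = v_R/a_R = (9/20)/(1/2) = 0.9000 s
robot covers v_R·T_r = 0.4500·0.1500 = 0.0675 m before braking
robot covers 0.4500·0.9000 − ½·0.5000·0.9000² = 0.2025 m while stopping
person approaches 1.4000·(0.1500+0.9000) = 1.4700 m
C+Z_d+Z_r = 0.0800+0.0050+0.0600 = 0.1450 m
S_min ≈ 0.0675+0.2025+1.4700+0.1450  ⇒  S_min = 377/200 m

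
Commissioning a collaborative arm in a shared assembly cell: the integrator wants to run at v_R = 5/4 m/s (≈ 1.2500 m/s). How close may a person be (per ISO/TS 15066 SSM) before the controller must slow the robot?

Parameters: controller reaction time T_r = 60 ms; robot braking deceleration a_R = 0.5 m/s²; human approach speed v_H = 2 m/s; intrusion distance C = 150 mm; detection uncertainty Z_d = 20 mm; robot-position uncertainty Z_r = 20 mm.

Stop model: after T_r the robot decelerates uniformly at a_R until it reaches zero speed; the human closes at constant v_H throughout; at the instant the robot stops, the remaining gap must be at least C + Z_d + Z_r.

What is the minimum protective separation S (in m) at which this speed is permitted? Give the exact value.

stop time T_s = (5/4)/(1/2) = 2.5000 s
robot covers v_R·T_r = 1.2500·0.0600 = 0.0750 m before braking
braking distance = 1.2500²/(2·0.5000) = 1.5625 m
human over T_r+T_s: 2.0000·(0.0600+2.5000) = 5.1200 m
residual clearance needed = 0.1500+0.0200+0.0200 = 0.1900 m
S_min ≈ 0.0750+1.5625+5.1200+0.1900  ⇒  S_min = 2779/400 m

S_min = 2779/400 m = 6.9475 m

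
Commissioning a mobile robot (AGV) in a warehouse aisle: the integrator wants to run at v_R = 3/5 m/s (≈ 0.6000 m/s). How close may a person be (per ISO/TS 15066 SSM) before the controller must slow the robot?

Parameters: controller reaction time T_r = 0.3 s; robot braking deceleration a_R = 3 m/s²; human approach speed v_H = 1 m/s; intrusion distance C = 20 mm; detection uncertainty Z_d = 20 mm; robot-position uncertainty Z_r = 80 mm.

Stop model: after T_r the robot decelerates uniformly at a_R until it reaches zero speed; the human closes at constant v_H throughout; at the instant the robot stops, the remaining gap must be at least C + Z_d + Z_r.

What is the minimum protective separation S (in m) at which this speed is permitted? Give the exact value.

S_min = 43/50 m = 0.8600 m

braking lasts T_s = (3/5)/3 = 0.2000 s
robot covers v_R·T_r = 0.6000·0.3000 = 0.1800 m before braking
braking distance = 0.6000²/(2·3.0000) = 0.0600 m
person approaches 1.0000·(0.3000+0.2000) = 0.5000 m
margins: 0.0200+0.0200+0.0800 = 0.1200 m
S_min ≈ 0.1800+0.0600+0.5000+0.1200  ⇒  S_min = 43/50 m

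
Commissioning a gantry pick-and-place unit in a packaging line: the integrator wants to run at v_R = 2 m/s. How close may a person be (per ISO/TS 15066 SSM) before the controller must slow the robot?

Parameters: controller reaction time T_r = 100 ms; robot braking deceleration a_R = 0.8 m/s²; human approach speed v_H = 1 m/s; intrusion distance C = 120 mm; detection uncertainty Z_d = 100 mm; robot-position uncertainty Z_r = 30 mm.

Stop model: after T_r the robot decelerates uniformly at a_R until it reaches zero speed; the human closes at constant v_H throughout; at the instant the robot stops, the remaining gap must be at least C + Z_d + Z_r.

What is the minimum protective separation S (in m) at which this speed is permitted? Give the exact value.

S_min = 111/20 m = 5.5500 m

braking lasts T_s = 2/(4/5) = 2.5000 s
reaction-phase robot travel = 2.0000·0.1000 = 0.2000 m
braking distance = 2.0000²/(2·0.8000) = 2.5000 m
human over T_r+T_s: 1.0000·(0.1000+2.5000) = 2.6000 m
residual clearance needed = 0.1200+0.1000+0.0300 = 0.2500 m
S_min ≈ 0.2000+2.5000+2.6000+0.2500  ⇒  S_min = 111/20 m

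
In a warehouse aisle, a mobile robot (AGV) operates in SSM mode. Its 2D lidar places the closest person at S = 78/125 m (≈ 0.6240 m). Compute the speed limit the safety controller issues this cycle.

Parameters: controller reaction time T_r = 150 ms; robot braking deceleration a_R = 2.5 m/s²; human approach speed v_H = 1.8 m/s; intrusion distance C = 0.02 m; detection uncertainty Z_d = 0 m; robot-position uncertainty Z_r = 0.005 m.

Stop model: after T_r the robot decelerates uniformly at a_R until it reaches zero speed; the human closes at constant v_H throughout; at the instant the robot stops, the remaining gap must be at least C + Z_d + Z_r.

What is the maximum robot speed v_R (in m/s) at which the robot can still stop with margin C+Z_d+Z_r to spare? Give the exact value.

v_R_max = 7/20 m/s = 0.3500 m/s

at the boundary: (1/5)·v² + (87/100)·v + (-329/1000) = 0
  disc = (87/100)² − 4·(1/5)·(-329/1000) = 10201/10000 ; √disc = 101/100
  v_R = (−(87/100) + 101/100) / (2·(1/5)) = 7/20 m/s
check:
T_s = v_R/a_R = (7/20)/(5/2) = 0.1400 s
robot in T_r: 0.3500·0.1500 = 0.0525 m
robot covers 0.3500·0.1400 − ½·2.5000·0.1400² = 0.0245 m while stopping
human over T_r+T_s: 1.8000·(0.1500+0.1400) = 0.5220 m
margins: 0.0200+0.0000+0.0050 = 0.0250 m
sum ≈ 0.0525+0.0245+0.5220+0.0250 ≈ 0.6240 m = S ✓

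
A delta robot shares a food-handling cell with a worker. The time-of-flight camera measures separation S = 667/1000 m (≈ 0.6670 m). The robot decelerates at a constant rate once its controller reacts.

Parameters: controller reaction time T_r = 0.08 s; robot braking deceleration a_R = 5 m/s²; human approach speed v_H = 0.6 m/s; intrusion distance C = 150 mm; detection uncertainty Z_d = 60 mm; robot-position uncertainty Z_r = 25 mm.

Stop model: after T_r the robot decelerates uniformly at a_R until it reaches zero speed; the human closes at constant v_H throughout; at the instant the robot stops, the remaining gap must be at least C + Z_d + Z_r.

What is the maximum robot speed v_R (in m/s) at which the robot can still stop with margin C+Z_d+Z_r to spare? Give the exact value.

v_R_max = 6/5 m/s = 1.2000 m/s

quadratic (1/10)·v² + (1/5)·v + (-48/125) = 0
  disc = (1/5)² − 4·(1/10)·(-48/125) = 121/625 ; √disc = 11/25
  v_R = (−(1/5) + 11/25) / (2·(1/10)) = 6/5 m/s
check:
braking lasts T_s = (6/5)/5 = 0.2400 s
robot covers v_R·T_r = 1.2000·0.0800 = 0.0960 m before braking
braking distance = 1.2000²/(2·5.0000) = 0.1440 m
human over T_r+T_s: 0.6000·(0.0800+0.2400) = 0.1920 m
C+Z_d+Z_r = 0.1500+0.0600+0.0250 = 0.2350 m
sum ≈ 0.0960+0.1440+0.1920+0.2350 ≈ 0.6670 m = S ✓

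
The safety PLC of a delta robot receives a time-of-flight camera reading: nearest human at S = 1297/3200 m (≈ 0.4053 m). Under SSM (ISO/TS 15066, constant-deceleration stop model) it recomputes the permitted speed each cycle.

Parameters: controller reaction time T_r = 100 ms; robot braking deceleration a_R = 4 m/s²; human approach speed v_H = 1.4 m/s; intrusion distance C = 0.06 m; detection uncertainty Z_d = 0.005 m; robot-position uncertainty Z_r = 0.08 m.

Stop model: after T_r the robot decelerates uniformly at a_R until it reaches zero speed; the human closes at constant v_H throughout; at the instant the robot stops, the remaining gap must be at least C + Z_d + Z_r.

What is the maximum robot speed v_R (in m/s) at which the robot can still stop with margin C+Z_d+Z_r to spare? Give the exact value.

v_R_max = 1/4 m/s = 0.2500 m/s

quadratic (1/8)·v² + (9/20)·v + (-77/640) = 0
  disc = (9/20)² − 4·(1/8)·(-77/640) = 1681/6400 ; √disc = 41/80
  v_R = (−(9/20) + 41/80) / (2·(1/8)) = 1/4 m/s
check:
braking lasts T_s = (1/4)/4 = 0.0625 s
reaction-phase robot travel = 0.2500·0.1000 = 0.0250 m
robot under decel: 0.2500²/(2·4.0000) = 0.0078 m
person approaches 1.4000·(0.1000+0.0625) = 0.2275 m
margins: 0.0600+0.0050+0.0800 = 0.1450 m
sum ≈ 0.0250+0.0078+0.2275+0.1450 ≈ 0.4053 m = S ✓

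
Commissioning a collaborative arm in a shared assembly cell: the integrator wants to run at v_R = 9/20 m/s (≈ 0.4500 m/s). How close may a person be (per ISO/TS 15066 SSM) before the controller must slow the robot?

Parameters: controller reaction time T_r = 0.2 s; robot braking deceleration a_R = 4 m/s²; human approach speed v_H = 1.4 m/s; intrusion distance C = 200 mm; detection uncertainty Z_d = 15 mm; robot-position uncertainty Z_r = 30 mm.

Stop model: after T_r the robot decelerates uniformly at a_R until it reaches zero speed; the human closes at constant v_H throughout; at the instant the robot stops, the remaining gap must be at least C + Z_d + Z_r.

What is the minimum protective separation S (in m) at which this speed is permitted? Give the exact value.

T_s = v_R/a_R = (9/20)/4 = 0.1125 s
robot covers v_R·T_r = 0.4500·0.2000 = 0.0900 m before braking
robot covers 0.4500·0.1125 − ½·4.0000·0.1125² = 0.0253 m while stopping
human over T_r+T_s: 1.4000·(0.2000+0.1125) = 0.4375 m
margins: 0.2000+0.0150+0.0300 = 0.2450 m
S_min ≈ 0.0900+0.0253+0.4375+0.2450  ⇒  S_min = 2553/3200 m

S_min = 2553/3200 m = 0.7978 m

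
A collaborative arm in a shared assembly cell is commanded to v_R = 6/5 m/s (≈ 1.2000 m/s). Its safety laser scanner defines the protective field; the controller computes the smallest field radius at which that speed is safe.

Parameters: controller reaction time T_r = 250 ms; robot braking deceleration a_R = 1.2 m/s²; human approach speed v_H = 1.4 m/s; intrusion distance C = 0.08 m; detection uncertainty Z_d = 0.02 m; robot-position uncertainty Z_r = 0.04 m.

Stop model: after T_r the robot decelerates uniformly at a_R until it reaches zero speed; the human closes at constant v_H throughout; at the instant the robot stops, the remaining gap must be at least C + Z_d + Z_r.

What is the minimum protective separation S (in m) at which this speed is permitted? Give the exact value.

S_min = 279/100 m = 2.7900 m

braking lasts T_s = (6/5)/(6/5) = 1.0000 s
robot covers v_R·T_r = 1.2000·0.2500 = 0.3000 m before braking
braking distance = 1.2000²/(2·1.2000) = 0.6000 m
human over T_r+T_s: 1.4000·(0.2500+1.0000) = 1.7500 m
margins: 0.0800+0.0200+0.0400 = 0.1400 m
S_min ≈ 0.3000+0.6000+1.7500+0.1400  ⇒  S_min = 279/100 m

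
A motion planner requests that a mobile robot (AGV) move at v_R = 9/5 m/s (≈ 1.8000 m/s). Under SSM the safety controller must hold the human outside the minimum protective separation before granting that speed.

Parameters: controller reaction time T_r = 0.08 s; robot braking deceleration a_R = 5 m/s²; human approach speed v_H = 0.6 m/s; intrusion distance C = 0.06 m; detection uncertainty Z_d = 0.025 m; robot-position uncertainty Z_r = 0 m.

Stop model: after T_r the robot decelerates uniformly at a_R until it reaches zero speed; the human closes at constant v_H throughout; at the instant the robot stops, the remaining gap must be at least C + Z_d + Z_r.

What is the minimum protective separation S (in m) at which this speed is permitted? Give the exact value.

S_min = 817/1000 m = 0.8170 m

braking lasts T_s = (9/5)/5 = 0.3600 s
robot in T_r: 1.8000·0.0800 = 0.1440 m
robot covers 1.8000·0.3600 − ½·5.0000·0.3600² = 0.3240 m while stopping
person approaches 0.6000·(0.0800+0.3600) = 0.2640 m
residual clearance needed = 0.0600+0.0250+0.0000 = 0.0850 m
S_min ≈ 0.1440+0.3240+0.2640+0.0850  ⇒  S_min = 817/1000 m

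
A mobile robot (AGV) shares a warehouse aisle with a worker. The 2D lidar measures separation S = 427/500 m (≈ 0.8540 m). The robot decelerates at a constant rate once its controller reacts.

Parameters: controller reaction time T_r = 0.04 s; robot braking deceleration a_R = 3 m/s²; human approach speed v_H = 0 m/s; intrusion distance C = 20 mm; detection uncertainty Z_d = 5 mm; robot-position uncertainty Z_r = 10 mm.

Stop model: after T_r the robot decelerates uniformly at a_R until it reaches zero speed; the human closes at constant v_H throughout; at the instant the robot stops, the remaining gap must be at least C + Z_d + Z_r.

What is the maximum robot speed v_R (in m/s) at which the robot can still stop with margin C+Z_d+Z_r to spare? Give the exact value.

v_R_max = 21/10 m/s = 2.1000 m/s

collect terms ⇒ (1/6)·v_R² + (1/25)·v_R + (-819/1000) = 0
  disc = (1/25)² − 4·(1/6)·(-819/1000) = 1369/2500 ; √disc = 37/50
  v_R = (−(1/25) + 37/50) / (2·(1/6)) = 21/10 m/s
check:
braking lasts T_s = (21/10)/3 = 0.7000 s
reaction-phase robot travel = 2.1000·0.0400 = 0.0840 m
robot under decel: 2.1000²/(2·3.0000) = 0.7350 m
human over T_r+T_s: 0.0000·(0.0400+0.7000) = 0.0000 m
margins: 0.0200+0.0050+0.0100 = 0.0350 m
sum ≈ 0.0840+0.7350+0.0000+0.0350 ≈ 0.8540 m = S ✓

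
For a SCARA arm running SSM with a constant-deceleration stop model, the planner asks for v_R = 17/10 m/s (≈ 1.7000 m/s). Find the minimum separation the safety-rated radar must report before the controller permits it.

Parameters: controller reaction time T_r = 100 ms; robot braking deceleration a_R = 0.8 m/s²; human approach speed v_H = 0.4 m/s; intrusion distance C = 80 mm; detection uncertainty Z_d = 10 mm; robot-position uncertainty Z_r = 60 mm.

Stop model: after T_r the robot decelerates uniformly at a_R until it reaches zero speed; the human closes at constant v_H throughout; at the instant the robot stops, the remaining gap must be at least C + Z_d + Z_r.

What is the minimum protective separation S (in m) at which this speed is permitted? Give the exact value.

S_min = 2413/800 m = 3.0162 m

T_s = v_R/a_R = (17/10)/(4/5) = 2.1250 s
robot in T_r: 1.7000·0.1000 = 0.1700 m
robot under decel: 1.7000²/(2·0.8000) = 1.8062 m
human closes 0.4000·2.2250 = 0.8900 m
C+Z_d+Z_r = 0.0800+0.0100+0.0600 = 0.1500 m
S_min ≈ 0.1700+1.8062+0.8900+0.1500  ⇒  S_min = 2413/800 m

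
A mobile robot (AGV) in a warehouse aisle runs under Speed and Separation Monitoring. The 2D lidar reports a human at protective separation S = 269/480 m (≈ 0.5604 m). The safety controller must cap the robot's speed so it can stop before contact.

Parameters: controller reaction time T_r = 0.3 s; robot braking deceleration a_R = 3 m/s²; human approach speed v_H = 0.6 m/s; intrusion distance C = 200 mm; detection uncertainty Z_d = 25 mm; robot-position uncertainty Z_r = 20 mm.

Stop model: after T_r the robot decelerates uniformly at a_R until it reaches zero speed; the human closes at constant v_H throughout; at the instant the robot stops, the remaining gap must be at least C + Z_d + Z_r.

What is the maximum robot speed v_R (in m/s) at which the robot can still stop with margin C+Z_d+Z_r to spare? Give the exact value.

v_R_max = 1/4 m/s = 0.2500 m/s

quadratic (1/6)·v² + (1/2)·v + (-13/96) = 0
  disc = (1/2)² − 4·(1/6)·(-13/96) = 49/144 ; √disc = 7/12
  v_R = (−(1/2) + 7/12) / (2·(1/6)) = 1/4 m/s
check:
T_s = v_R/a_R = (1/4)/3 = 0.0833 s
robot in T_r: 0.2500·0.3000 = 0.0750 m
robot covers 0.2500·0.0833 − ½·3.0000·0.0833² = 0.0104 m while stopping
human closes 0.6000·0.3833 = 0.2300 m
C+Z_d+Z_r = 0.2000+0.0250+0.0200 = 0.2450 m
sum ≈ 0.0750+0.0104+0.2300+0.2450 ≈ 0.5604 m = S ✓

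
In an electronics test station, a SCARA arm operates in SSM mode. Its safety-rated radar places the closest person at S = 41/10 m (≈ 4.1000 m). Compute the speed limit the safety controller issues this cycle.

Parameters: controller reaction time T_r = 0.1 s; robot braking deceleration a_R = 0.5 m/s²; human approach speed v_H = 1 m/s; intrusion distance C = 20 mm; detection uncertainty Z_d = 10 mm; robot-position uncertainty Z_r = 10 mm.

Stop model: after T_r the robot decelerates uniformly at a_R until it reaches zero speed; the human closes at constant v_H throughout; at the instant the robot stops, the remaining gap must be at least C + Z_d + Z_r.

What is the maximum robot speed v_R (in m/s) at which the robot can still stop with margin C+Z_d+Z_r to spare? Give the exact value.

v_R_max = 6/5 m/s = 1.2000 m/s

at the boundary: (1)·v² + (21/10)·v + (-99/25) = 0
  disc = (21/10)² − 4·(1)·(-99/25) = 81/4 ; √disc = 9/2
  v_R = (−(21/10) + 9/2) / (2·(1)) = 6/5 m/s
check:
T_s = v_R/a_R = (6/5)/(1/2) = 2.4000 s
reaction-phase robot travel = 1.2000·0.1000 = 0.1200 m
robot under decel: 1.2000²/(2·0.5000) = 1.4400 m
human over T_r+T_s: 1.0000·(0.1000+2.4000) = 2.5000 m
C+Z_d+Z_r = 0.0200+0.0100+0.0100 = 0.0400 m
sum ≈ 0.1200+1.4400+2.5000+0.0400 ≈ 4.1000 m = S ✓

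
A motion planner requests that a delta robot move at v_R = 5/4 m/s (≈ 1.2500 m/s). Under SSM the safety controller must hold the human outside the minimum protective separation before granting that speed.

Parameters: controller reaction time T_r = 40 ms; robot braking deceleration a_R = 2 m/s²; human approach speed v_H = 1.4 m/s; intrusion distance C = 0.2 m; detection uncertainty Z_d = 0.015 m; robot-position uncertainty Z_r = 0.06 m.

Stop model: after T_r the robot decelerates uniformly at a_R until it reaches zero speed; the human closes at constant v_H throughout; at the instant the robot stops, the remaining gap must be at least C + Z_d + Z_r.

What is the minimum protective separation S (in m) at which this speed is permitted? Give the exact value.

S_min = 13173/8000 m = 1.6466 m

stop time T_s = (5/4)/2 = 0.6250 s
robot in T_r: 1.2500·0.0400 = 0.0500 m
robot under decel: 1.2500²/(2·2.0000) = 0.3906 m
person approaches 1.4000·(0.0400+0.6250) = 0.9310 m
C+Z_d+Z_r = 0.2000+0.0150+0.0600 = 0.2750 m
S_min ≈ 0.0500+0.3906+0.9310+0.2750  ⇒  S_min = 13173/8000 m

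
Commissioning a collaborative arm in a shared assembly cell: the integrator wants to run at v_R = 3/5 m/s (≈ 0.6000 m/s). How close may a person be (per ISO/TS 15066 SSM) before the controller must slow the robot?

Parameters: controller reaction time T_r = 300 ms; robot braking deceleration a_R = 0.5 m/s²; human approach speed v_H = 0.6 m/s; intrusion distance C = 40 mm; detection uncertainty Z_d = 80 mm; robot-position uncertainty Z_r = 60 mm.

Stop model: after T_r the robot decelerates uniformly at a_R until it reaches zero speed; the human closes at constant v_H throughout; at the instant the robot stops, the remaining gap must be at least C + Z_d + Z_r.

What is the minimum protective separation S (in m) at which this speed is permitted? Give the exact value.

S_min = 81/50 m = 1.6200 m

T_s = v_R/a_R = (3/5)/(1/2) = 1.2000 s
robot in T_r: 0.6000·0.3000 = 0.1800 m
robot under decel: 0.6000²/(2·0.5000) = 0.3600 m
human over T_r+T_s: 0.6000·(0.3000+1.2000) = 0.9000 m
margins: 0.0400+0.0800+0.0600 = 0.1800 m
S_min ≈ 0.1800+0.3600+0.9000+0.1800  ⇒  S_min = 81/50 m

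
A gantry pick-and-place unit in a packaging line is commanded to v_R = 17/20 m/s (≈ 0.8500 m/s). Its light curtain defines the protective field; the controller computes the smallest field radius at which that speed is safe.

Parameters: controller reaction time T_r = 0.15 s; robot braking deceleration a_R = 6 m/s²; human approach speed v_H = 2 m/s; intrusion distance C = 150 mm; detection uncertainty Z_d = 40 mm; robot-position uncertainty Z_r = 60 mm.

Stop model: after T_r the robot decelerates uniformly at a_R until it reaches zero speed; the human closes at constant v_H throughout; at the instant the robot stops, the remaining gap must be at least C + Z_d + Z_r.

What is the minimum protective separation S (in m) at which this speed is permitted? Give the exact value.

S_min = 4901/4800 m = 1.0210 m

stop time T_s = (17/20)/6 = 0.1417 s
robot covers v_R·T_r = 0.8500·0.1500 = 0.1275 m before braking
robot under decel: 0.8500²/(2·6.0000) = 0.0602 m
human over T_r+T_s: 2.0000·(0.1500+0.1417) = 0.5833 m
residual clearance needed = 0.1500+0.0400+0.0600 = 0.2500 m
S_min ≈ 0.1275+0.0602+0.5833+0.2500  ⇒  S_min = 4901/4800 m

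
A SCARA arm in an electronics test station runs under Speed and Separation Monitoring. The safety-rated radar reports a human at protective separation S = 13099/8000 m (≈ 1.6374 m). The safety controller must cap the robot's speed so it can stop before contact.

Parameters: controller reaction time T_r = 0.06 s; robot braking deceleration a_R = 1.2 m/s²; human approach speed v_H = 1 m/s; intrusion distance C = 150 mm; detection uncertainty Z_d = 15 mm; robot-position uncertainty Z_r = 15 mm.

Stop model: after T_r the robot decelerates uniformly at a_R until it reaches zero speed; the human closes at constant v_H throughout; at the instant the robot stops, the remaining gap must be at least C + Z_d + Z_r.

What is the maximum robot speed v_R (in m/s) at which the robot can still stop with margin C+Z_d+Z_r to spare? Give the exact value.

collect terms ⇒ (5/12)·v_R² + (67/75)·v_R + (-11179/8000) = 0
  disc = (67/75)² − 4·(5/12)·(-11179/8000) = 1125721/360000 ; √disc = 1061/600
  v_R = (−(67/75) + 1061/600) / (2·(5/12)) = 21/20 m/s
check:
T_s = v_R/a_R = (21/20)/(6/5) = 0.8750 s
robot in T_r: 1.0500·0.0600 = 0.0630 m
braking distance = 1.0500²/(2·1.2000) = 0.4594 m
person approaches 1.0000·(0.0600+0.8750) = 0.9350 m
margins: 0.1500+0.0150+0.0150 = 0.1800 m
sum ≈ 0.0630+0.4594+0.9350+0.1800 ≈ 1.6374 m = S ✓

v_R_max = 21/20 m/s = 1.0500 m/s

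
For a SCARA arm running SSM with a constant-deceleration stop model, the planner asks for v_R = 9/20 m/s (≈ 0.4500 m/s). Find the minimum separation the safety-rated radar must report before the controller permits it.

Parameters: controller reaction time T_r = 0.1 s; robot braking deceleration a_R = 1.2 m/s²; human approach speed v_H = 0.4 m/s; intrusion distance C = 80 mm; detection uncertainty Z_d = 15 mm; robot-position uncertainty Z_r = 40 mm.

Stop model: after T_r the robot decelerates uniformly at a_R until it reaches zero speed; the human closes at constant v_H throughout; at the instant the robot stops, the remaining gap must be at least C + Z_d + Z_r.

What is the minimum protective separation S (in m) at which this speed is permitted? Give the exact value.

braking lasts T_s = (9/20)/(6/5) = 0.3750 s
robot covers v_R·T_r = 0.4500·0.1000 = 0.0450 m before braking
robot under decel: 0.4500²/(2·1.2000) = 0.0844 m
human over T_r+T_s: 0.4000·(0.1000+0.3750) = 0.1900 m
C+Z_d+Z_r = 0.0800+0.0150+0.0400 = 0.1350 m
S_min ≈ 0.0450+0.0844+0.1900+0.1350  ⇒  S_min = 727/1600 m

S_min = 727/1600 m = 0.4544 m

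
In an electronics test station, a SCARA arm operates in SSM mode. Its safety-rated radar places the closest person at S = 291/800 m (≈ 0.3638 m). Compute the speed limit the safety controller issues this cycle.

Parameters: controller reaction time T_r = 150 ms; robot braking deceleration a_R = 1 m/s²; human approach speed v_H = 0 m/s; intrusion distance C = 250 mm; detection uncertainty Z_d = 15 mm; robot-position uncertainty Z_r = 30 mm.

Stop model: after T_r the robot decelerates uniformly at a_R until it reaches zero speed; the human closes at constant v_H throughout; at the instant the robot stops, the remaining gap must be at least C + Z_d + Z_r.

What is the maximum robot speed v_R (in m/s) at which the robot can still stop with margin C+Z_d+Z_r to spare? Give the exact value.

v_R_max = 1/4 m/s = 0.2500 m/s

quadratic (1/2)·v² + (3/20)·v + (-11/160) = 0
  disc = (3/20)² − 4·(1/2)·(-11/160) = 4/25 ; √disc = 2/5
  v_R = (−(3/20) + 2/5) / (2·(1/2)) = 1/4 m/s
check:
T_s = v_R/a_R = (1/4)/1 = 0.2500 s
reaction-phase robot travel = 0.2500·0.1500 = 0.0375 m
robot under decel: 0.2500²/(2·1.0000) = 0.0312 m
human closes 0.0000·0.4000 = 0.0000 m
C+Z_d+Z_r = 0.2500+0.0150+0.0300 = 0.2950 m
sum ≈ 0.0375+0.0312+0.0000+0.2950 ≈ 0.3638 m = S ✓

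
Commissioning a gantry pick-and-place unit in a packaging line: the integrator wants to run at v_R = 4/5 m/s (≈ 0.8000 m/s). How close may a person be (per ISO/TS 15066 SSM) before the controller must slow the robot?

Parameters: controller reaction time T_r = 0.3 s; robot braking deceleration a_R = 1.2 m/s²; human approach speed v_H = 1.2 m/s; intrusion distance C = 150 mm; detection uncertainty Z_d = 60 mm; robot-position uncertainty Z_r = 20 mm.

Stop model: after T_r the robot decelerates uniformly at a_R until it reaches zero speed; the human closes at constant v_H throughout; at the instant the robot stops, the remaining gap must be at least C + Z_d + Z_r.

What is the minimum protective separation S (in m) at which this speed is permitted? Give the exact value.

T_s = v_R/a_R = (4/5)/(6/5) = 0.6667 s
reaction-phase robot travel = 0.8000·0.3000 = 0.2400 m
robot covers 0.8000·0.6667 − ½·1.2000·0.6667² = 0.2667 m while stopping
human over T_r+T_s: 1.2000·(0.3000+0.6667) = 1.1600 m
margins: 0.1500+0.0600+0.0200 = 0.2300 m
S_min ≈ 0.2400+0.2667+1.1600+0.2300  ⇒  S_min = 569/300 m

S_min = 569/300 m = 1.8967 m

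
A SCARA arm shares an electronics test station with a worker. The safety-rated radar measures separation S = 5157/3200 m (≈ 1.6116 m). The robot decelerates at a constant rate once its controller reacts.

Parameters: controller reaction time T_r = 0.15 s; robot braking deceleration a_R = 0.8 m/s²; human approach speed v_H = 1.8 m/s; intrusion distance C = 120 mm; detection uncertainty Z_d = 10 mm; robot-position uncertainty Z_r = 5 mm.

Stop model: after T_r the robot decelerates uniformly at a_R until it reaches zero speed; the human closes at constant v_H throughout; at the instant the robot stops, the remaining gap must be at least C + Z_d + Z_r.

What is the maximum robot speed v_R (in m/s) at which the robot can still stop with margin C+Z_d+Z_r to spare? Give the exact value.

v_R_max = 9/20 m/s = 0.4500 m/s

collect terms ⇒ (5/8)·v_R² + (12/5)·v_R + (-3861/3200) = 0
  disc = (12/5)² − 4·(5/8)·(-3861/3200) = 56169/6400 ; √disc = 237/80
  v_R = (−(12/5) + 237/80) / (2·(5/8)) = 9/20 m/s
check:
braking lasts T_s = (9/20)/(4/5) = 0.5625 s
reaction-phase robot travel = 0.4500·0.1500 = 0.0675 m
robot covers 0.4500·0.5625 − ½·0.8000·0.5625² = 0.1266 m while stopping
human closes 1.8000·0.7125 = 1.2825 m
C+Z_d+Z_r = 0.1200+0.0100+0.0050 = 0.1350 m
sum ≈ 0.0675+0.1266+1.2825+0.1350 ≈ 1.6116 m = S ✓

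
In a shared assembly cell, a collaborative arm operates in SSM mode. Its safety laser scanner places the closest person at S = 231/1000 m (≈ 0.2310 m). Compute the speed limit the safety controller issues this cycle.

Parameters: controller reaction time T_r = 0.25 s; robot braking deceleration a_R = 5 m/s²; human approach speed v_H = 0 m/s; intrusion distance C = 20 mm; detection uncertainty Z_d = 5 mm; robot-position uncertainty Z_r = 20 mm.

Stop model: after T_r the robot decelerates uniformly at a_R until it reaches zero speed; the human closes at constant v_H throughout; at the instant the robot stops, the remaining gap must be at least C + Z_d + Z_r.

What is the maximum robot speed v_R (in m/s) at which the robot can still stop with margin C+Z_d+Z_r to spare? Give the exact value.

quadratic (1/10)·v² + (1/4)·v + (-93/500) = 0
  disc = (1/4)² − 4·(1/10)·(-93/500) = 1369/10000 ; √disc = 37/100
  v_R = (−(1/4) + 37/100) / (2·(1/10)) = 3/5 m/s
check:
braking lasts T_s = (3/5)/5 = 0.1200 s
robot in T_r: 0.6000·0.2500 = 0.1500 m
braking distance = 0.6000²/(2·5.0000) = 0.0360 m
person approaches 0.0000·(0.2500+0.1200) = 0.0000 m
margins: 0.0200+0.0050+0.0200 = 0.0450 m
sum ≈ 0.1500+0.0360+0.0000+0.0450 ≈ 0.2310 m = S ✓

v_R_max = 3/5 m/s = 0.6000 m/s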